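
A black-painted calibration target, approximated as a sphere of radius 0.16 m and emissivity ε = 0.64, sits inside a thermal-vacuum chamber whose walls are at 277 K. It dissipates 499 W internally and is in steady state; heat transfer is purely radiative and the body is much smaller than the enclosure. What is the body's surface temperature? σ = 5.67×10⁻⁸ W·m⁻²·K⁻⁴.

T ≈ 470 K

For a small grey body in a large enclosure, net radiated power = εσA(T⁴ − T_w⁴).
Steady state: P = εσA(T⁴ − T_w⁴) with A = 4πr² = 0.3217 m².
T⁴ = P/(εσA) + T_w⁴ = 499/(0.64·5.67×10⁻⁸·0.3217) + (277)⁴
    = 4.275×10¹⁰ + 5.887×10⁹ = 4.863×10¹⁰ K⁴.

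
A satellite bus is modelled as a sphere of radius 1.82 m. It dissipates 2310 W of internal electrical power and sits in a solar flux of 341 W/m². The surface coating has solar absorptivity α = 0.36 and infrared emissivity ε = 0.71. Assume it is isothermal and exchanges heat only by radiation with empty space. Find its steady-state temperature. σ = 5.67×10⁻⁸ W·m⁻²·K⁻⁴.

T ≈ 215 K

At steady state, absorbed solar power + internal power = radiated power.
Absorbed: α·S·A_cross = 0.36·341·10.41 = 1277 W (cross-section πr²).
Total input = 1277 + 2310 = 3587 W.
Radiated: εσ·A_surf·T⁴ with A_surf = 4πr² = 41.62 m².
T⁴ = 3587/(0.71·5.67×10⁻⁸·41.62) = 2.141×10⁹ K⁴.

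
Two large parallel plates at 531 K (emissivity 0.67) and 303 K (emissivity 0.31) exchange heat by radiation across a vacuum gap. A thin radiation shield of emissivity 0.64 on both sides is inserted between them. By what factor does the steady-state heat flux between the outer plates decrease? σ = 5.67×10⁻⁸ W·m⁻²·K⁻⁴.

Without shield: q₀ = σΔ(T⁴)/(1/ε₁+1/ε₂−1) with denominator 3.718.
With shield the two gaps are in series; the resistances add: (1/ε₁+1/ε_s−1)+(1/ε_s+1/ε₂−1) = 2.055+3.788 = 5.843.
Heat-flux ratio q₀/q = 5.843/3.718.

factor ≈ 1.57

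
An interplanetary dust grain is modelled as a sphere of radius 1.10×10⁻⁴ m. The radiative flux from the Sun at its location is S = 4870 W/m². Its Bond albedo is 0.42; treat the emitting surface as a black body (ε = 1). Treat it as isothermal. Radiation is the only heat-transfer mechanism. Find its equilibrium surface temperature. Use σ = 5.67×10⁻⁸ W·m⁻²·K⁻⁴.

At equilibrium, absorbed power = emitted power.
Absorbing cross-section = πr² = 3.801×10⁻⁸ m²; emitting surface = 4πr² = 1.521×10⁻⁷ m² (ratio 4).
(1−a)S·A_cross = εσ·A_surf·T⁴  ⇒  T⁴ = (1−a)S/(4σ).
T⁴ = 0.580·4870/(4·5.67×10⁻⁸) = 1.245×10¹⁰ K⁴.
T = (1.245×10¹⁰)^(1/4).

T ≈ 334 K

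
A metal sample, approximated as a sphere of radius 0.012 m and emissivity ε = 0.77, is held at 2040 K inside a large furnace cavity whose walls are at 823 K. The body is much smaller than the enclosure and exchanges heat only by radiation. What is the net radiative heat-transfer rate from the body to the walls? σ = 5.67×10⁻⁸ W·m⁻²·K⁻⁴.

P_net ≈ 1330 W

For a small grey body in a large enclosure: P_net = εσA(T_body⁴ − T_wall⁴).
A = 4πr² = 0.001810 m²; T_body⁴ − T_wall⁴ = 1.732×10¹³ − 4.588×10¹¹ = 1.686×10¹³ K⁴.
|P_net| = 0.77·5.67×10⁻⁸·0.001810·1.686×10¹³.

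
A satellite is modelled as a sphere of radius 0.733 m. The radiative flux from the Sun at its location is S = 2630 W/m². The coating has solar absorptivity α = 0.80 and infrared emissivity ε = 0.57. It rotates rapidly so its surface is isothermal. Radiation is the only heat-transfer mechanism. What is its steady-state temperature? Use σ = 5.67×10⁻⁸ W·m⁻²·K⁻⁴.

T ≈ 357 K

At equilibrium, absorbed power = emitted power.
Absorbing cross-section = πr² = 1.688 m²; emitting surface = 4πr² = 6.752 m² (ratio 4).
αS·A_cross = εσ·A_surf·T⁴  ⇒  T⁴ = αS/(ε·4σ).
T⁴ = 0.800·2630/(0.57·4·5.67×10⁻⁸) = 1.628×10¹⁰ K⁴.
T = (1.628×10¹⁰)^(1/4).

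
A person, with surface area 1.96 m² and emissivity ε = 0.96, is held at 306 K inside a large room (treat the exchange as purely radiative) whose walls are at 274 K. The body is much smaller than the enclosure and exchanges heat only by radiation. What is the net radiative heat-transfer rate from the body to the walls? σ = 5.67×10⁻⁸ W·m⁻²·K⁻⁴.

For a small grey body in a large enclosure: P_net = εσA(T_body⁴ − T_wall⁴).
A = 1.96 m²; T_body⁴ − T_wall⁴ = 8.768×10⁹ − 5.636×10⁹ = 3.131×10⁹ K⁴.
|P_net| = 0.96·5.67×10⁻⁸·1.960·3.131×10⁹.

P_net ≈ 334 W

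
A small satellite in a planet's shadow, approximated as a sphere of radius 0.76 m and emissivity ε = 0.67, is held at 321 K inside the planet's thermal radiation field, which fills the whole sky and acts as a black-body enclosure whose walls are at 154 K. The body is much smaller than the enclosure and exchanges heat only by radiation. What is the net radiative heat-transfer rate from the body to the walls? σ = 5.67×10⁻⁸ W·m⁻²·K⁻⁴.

For a small grey body in a large enclosure: P_net = εσA(T_body⁴ − T_wall⁴).
A = 4πr² = 7.258 m²; T_body⁴ − T_wall⁴ = 1.062×10¹⁰ − 5.624×10⁸ = 1.005×10¹⁰ K⁴.
|P_net| = 0.67·5.67×10⁻⁸·7.258·1.005×10¹⁰.

P_net ≈ 2770 W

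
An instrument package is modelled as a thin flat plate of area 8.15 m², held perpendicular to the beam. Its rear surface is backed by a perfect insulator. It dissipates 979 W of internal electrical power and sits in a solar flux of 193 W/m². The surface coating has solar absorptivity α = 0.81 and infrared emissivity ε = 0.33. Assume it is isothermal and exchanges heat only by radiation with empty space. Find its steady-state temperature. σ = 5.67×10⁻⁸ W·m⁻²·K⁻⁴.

T ≈ 349 K

At steady state, absorbed solar power + internal power = radiated power.
Absorbed: α·S·A_cross = 0.81·193·8.150 = 1274 W (cross-section A).
Total input = 1274 + 979 = 2253 W.
Radiated: εσ·A_surf·T⁴ with A_surf = A = 8.150 m².
T⁴ = 2253/(0.33·5.67×10⁻⁸·8.150) = 1.477×10¹⁰ K⁴.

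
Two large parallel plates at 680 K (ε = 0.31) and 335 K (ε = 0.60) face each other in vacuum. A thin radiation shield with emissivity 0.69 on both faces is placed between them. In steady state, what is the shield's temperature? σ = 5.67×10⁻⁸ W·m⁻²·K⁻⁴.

T_s ≈ 542 K

In steady state the net flux on the hot side equals that on the cold side.
σ(T₁⁴−T_s⁴)/D₁ = σ(T_s⁴−T₂⁴)/D₂, with D₁ = 1/ε₁+1/ε_s−1 = 3.675, D₂ = 1/ε_s+1/ε₂−1 = 2.116.
Solve for T_s⁴: T_s⁴ = (D₂·T₁⁴ + D₁·T₂⁴)/(D₁+D₂) = 8.612×10¹⁰ K⁴.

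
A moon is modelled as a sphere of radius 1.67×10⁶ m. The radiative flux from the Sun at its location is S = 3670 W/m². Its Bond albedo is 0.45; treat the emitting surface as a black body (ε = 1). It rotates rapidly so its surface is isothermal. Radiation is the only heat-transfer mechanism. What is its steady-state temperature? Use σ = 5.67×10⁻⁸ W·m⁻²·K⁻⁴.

T ≈ 307 K

At equilibrium, absorbed power = emitted power.
Absorbing cross-section = πr² = 8.762×10¹² m²; emitting surface = 4πr² = 3.505×10¹³ m² (ratio 4).
(1−a)S·A_cross = εσ·A_surf·T⁴  ⇒  T⁴ = (1−a)S/(4σ).
T⁴ = 0.550·3670/(4·5.67×10⁻⁸) = 8.900×10⁹ K⁴.
T = (8.900×10⁹)^(1/4).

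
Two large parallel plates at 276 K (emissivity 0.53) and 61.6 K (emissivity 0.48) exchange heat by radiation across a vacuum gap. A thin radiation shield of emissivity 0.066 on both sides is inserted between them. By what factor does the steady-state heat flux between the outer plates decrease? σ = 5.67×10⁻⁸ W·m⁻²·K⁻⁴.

Without shield: q₀ = σΔ(T⁴)/(1/ε₁+1/ε₂−1) with denominator 2.970.
With shield the two gaps are in series; the resistances add: (1/ε₁+1/ε_s−1)+(1/ε_s+1/ε₂−1) = 16.04+16.23 = 32.27.
Heat-flux ratio q₀/q = 32.27/2.970.

factor ≈ 10.9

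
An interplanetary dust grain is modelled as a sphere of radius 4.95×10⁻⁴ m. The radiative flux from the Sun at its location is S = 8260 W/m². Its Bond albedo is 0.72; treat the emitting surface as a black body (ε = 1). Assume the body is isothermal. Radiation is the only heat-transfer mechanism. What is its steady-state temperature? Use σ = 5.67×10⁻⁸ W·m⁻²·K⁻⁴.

At equilibrium, absorbed power = emitted power.
Absorbing cross-section = πr² = 7.698×10⁻⁷ m²; emitting surface = 4πr² = 3.079×10⁻⁶ m² (ratio 4).
(1−a)S·A_cross = εσ·A_surf·T⁴  ⇒  T⁴ = (1−a)S/(4σ).
T⁴ = 0.280·8260/(4·5.67×10⁻⁸) = 1.020×10¹⁰ K⁴.
T = (1.020×10¹⁰)^(1/4).

T ≈ 318 K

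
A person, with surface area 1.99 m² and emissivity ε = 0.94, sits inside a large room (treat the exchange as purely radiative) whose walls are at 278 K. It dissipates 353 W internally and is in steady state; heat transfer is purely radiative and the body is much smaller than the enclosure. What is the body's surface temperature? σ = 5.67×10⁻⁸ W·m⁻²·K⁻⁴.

T ≈ 311 K

For a small grey body in a large enclosure, net radiated power = εσA(T⁴ − T_w⁴).
Steady state: P = εσA(T⁴ − T_w⁴) with A = 1.99 m².
T⁴ = P/(εσA) + T_w⁴ = 353/(0.94·5.67×10⁻⁸·1.990) + (278)⁴
    = 3.328×10⁹ + 5.973×10⁹ = 9.301×10⁹ K⁴.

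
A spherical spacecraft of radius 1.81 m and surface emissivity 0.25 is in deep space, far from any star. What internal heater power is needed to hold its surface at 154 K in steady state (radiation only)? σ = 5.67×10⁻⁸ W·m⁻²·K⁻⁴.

P ≈ 328 W

P = εσ·4πr²·T⁴.
4πr² = 41.17 m²; T⁴ = 5.624×10⁸ K⁴.
P = 0.25·5.67×10⁻⁸·41.17·5.624×10⁸.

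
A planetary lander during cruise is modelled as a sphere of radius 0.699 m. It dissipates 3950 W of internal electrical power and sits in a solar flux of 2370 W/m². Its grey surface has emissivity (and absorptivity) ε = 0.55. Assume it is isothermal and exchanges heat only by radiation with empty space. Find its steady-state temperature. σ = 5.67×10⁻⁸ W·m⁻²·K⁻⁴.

At steady state, absorbed solar power + internal power = radiated power.
Absorbed: α·S·A_cross = 0.55·2370·1.535 = 2001 W (cross-section πr²).
Total input = 2001 + 3950 = 5951 W.
Radiated: εσ·A_surf·T⁴ with A_surf = 4πr² = 6.140 m².
T⁴ = 5951/(0.55·5.67×10⁻⁸·6.140) = 3.108×10¹⁰ K⁴.

T ≈ 420 K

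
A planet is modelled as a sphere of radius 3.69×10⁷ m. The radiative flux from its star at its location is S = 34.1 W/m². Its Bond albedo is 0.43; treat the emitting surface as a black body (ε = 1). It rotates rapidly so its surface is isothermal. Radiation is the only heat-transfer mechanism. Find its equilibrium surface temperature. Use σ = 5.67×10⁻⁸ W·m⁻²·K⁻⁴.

T ≈ 96.2 K

At equilibrium, absorbed power = emitted power.
Absorbing cross-section = πr² = 4.278×10¹⁵ m²; emitting surface = 4πr² = 1.711×10¹⁶ m² (ratio 4).
(1−a)S·A_cross = εσ·A_surf·T⁴  ⇒  T⁴ = (1−a)S/(4σ).
T⁴ = 0.570·34.1/(4·5.67×10⁻⁸) = 8.570×10⁷ K⁴.
T = (8.570×10⁷)^(1/4).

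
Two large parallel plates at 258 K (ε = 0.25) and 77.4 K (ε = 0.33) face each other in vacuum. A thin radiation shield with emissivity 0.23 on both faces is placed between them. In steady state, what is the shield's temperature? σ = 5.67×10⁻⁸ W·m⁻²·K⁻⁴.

In steady state the net flux on the hot side equals that on the cold side.
σ(T₁⁴−T_s⁴)/D₁ = σ(T_s⁴−T₂⁴)/D₂, with D₁ = 1/ε₁+1/ε_s−1 = 7.348, D₂ = 1/ε_s+1/ε₂−1 = 6.378.
Solve for T_s⁴: T_s⁴ = (D₂·T₁⁴ + D₁·T₂⁴)/(D₁+D₂) = 2.078×10⁹ K⁴.

T_s ≈ 214 K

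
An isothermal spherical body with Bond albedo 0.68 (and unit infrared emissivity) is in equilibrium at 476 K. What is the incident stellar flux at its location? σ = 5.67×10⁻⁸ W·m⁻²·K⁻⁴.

S ≈ 36400 W/m²

(1−a)S·πr² = σ·4πr²·T⁴ ⇒ S = 4σT⁴/(1−a).
S = 4·5.67×10⁻⁸·5.134×10¹⁰/0.320.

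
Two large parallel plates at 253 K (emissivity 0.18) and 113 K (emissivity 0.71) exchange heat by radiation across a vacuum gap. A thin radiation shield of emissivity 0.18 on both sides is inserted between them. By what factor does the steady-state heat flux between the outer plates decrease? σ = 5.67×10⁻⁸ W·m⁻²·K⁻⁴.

factor ≈ 2.70

Without shield: q₀ = σΔ(T⁴)/(1/ε₁+1/ε₂−1) with denominator 5.964.
With shield the two gaps are in series; the resistances add: (1/ε₁+1/ε_s−1)+(1/ε_s+1/ε₂−1) = 10.11+5.964 = 16.08.
Heat-flux ratio q₀/q = 16.08/5.964.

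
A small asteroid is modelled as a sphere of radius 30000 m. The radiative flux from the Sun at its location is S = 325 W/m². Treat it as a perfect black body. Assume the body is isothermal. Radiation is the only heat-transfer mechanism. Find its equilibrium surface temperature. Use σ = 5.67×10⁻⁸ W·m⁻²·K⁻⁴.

At equilibrium, absorbed power = emitted power.
Absorbing cross-section = πr² = 2.827×10⁹ m²; emitting surface = 4πr² = 1.131×10¹⁰ m² (ratio 4).
S·A_cross = εσ·A_surf·T⁴  ⇒  T⁴ = S/(4σ).
T⁴ = 1.00·325/(4·5.67×10⁻⁸) = 1.433×10⁹ K⁴.
T = (1.433×10⁹)^(1/4).

T ≈ 195 K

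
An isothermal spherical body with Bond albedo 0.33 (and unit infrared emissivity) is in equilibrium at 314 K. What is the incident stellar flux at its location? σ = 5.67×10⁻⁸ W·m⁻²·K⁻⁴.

S ≈ 3290 W/m²

(1−a)S·πr² = σ·4πr²·T⁴ ⇒ S = 4σT⁴/(1−a).
S = 4·5.67×10⁻⁸·9.721×10⁹/0.670.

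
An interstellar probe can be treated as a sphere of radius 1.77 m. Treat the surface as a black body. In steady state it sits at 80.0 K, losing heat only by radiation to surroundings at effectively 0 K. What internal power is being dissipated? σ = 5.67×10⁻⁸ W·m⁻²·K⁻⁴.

P ≈ 91.4 W

Steady state: P = εσA T⁴.
A = 4πr² = 39.37 m²; T⁴ = (80.0)⁴ = 4.096×10⁷ K⁴.
P = 1.0 × 5.67×10⁻⁸ × 39.37 × 4.096×10⁷.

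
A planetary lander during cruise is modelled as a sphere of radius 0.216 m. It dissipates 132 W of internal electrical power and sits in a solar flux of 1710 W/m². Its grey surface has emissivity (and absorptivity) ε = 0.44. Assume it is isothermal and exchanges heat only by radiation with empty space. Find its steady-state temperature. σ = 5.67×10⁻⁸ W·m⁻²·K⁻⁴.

T ≈ 359 K

At steady state, absorbed solar power + internal power = radiated power.
Absorbed: α·S·A_cross = 0.44·1710·0.1466 = 110.3 W (cross-section πr²).
Total input = 110.3 + 132 = 242.3 W.
Radiated: εσ·A_surf·T⁴ with A_surf = 4πr² = 0.5863 m².
T⁴ = 242.3/(0.44·5.67×10⁻⁸·0.5863) = 1.656×10¹⁰ K⁴.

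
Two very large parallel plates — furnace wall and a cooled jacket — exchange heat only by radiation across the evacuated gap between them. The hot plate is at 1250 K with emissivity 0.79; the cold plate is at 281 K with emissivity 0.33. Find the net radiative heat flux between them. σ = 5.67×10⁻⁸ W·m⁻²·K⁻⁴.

q ≈ 41900 W/m²

For two infinite grey parallel plates, q = σ(T₁⁴ − T₂⁴)/(1/ε₁ + 1/ε₂ − 1).
T₁⁴ − T₂⁴ = 2.441×10¹² − 6.235×10⁹ = 2.435×10¹² K⁴.
1/ε₁ + 1/ε₂ − 1 = 1.266 + 3.030 − 1 = 3.296.
q = 5.67×10⁻⁸ × 2.435×10¹² / 3.296.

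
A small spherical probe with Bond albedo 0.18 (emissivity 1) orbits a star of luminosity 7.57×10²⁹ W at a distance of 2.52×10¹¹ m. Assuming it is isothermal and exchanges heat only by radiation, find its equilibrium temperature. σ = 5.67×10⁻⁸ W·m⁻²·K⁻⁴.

First find the stellar flux at distance d: S = L/(4πd²) = 7.57×10²⁹/(4π·(2.52×10¹¹)²) = 9.486×10⁵ W/m².
For an isothermal sphere, absorbed (1−a)S·πr² = emitted σ·4πr²·T⁴, so T⁴ = (1−a)S/(4σ).
T⁴ = 0.820·9.486×10⁵/(4·5.67×10⁻⁸) = 3.430×10¹² K⁴.

T ≈ 1360 K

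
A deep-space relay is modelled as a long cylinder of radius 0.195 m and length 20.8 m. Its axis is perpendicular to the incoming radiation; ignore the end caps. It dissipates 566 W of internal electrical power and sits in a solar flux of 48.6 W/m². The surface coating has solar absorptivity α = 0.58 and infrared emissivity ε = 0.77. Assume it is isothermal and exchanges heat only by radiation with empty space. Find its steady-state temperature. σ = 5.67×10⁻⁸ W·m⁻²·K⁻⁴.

At steady state, absorbed solar power + internal power = radiated power.
Absorbed: α·S·A_cross = 0.58·48.6·8.112 = 228.7 W (cross-section 2rL).
Total input = 228.7 + 566 = 794.7 W.
Radiated: εσ·A_surf·T⁴ with A_surf = 2πrL = 25.48 m².
T⁴ = 794.7/(0.77·5.67×10⁻⁸·25.48) = 7.142×10⁸ K⁴.

T ≈ 163 K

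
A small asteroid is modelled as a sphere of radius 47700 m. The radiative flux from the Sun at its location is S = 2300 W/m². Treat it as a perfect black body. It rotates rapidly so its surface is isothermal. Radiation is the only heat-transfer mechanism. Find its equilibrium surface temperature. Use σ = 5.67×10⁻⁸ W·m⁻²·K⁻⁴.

T ≈ 317 K

At equilibrium, absorbed power = emitted power.
Absorbing cross-section = πr² = 7.148×10⁹ m²; emitting surface = 4πr² = 2.859×10¹⁰ m² (ratio 4).
S·A_cross = εσ·A_surf·T⁴  ⇒  T⁴ = S/(4σ).
T⁴ = 1.00·2300/(4·5.67×10⁻⁸) = 1.014×10¹⁰ K⁴.
T = (1.014×10¹⁰)^(1/4).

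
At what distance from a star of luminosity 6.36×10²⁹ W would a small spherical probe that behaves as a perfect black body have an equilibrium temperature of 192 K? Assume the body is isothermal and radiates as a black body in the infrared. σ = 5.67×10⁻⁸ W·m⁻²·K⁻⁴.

For an isothermal black-emitting sphere, (1−a)S·πr² = σ·4πr²·T⁴ ⇒ S = 4σT⁴/(1−a).
S = 4·5.67×10⁻⁸·(192)⁴/1.00 = 308.2 W/m².
Flux falls as S = L/(4πd²), so d = √(L/(4πS)) = √(6.36×10²⁹/(4π·308.2)).

d ≈ 1.28×10¹³ m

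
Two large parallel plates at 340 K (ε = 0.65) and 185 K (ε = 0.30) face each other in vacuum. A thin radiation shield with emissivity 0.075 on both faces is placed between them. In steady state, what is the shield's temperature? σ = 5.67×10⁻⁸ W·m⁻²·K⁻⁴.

In steady state the net flux on the hot side equals that on the cold side.
σ(T₁⁴−T_s⁴)/D₁ = σ(T_s⁴−T₂⁴)/D₂, with D₁ = 1/ε₁+1/ε_s−1 = 13.87, D₂ = 1/ε_s+1/ε₂−1 = 15.67.
Solve for T_s⁴: T_s⁴ = (D₂·T₁⁴ + D₁·T₂⁴)/(D₁+D₂) = 7.638×10⁹ K⁴.

T_s ≈ 296 K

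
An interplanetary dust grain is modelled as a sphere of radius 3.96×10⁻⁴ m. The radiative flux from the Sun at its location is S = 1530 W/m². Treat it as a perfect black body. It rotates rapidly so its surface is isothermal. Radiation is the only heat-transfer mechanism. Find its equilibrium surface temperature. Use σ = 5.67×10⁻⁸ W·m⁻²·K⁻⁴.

At equilibrium, absorbed power = emitted power.
Absorbing cross-section = πr² = 4.927×10⁻⁷ m²; emitting surface = 4πr² = 1.971×10⁻⁶ m² (ratio 4).
S·A_cross = εσ·A_surf·T⁴  ⇒  T⁴ = S/(4σ).
T⁴ = 1.00·1530/(4·5.67×10⁻⁸) = 6.746×10⁹ K⁴.
T = (6.746×10⁹)^(1/4).

T ≈ 287 K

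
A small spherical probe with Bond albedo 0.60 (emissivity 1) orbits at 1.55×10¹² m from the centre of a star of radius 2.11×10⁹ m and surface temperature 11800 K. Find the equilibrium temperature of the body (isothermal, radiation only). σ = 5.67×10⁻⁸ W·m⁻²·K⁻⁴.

T ≈ 245 K

The star's surface emits σT_*⁴; at distance d the flux is S = σT_*⁴(R_*/d)².
S = 5.67×10⁻⁸·(11800)⁴·(2.11×10⁹/1.55×10¹²)² = 2037 W/m².
For an isothermal sphere T⁴ = (1−a)S/(4σ) = 3.593×10⁹ K⁴.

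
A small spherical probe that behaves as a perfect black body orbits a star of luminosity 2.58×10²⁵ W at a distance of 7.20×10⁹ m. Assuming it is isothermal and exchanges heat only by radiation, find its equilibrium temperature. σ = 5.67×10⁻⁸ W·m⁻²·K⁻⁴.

T ≈ 646 K

First find the stellar flux at distance d: S = L/(4πd²) = 2.58×10²⁵/(4π·(7.20×10⁹)²) = 39600 W/m².
For an isothermal sphere, absorbed (1−a)S·πr² = emitted σ·4πr²·T⁴, so T⁴ = (1−a)S/(4σ).
T⁴ = 1.00·39600/(4·5.67×10⁻⁸) = 1.746×10¹¹ K⁴.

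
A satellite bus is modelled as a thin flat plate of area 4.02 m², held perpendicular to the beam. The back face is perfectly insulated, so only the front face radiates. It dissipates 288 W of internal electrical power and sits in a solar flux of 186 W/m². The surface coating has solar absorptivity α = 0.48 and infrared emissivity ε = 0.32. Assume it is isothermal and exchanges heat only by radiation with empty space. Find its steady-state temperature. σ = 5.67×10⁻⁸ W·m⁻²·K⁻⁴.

T ≈ 307 K

At steady state, absorbed solar power + internal power = radiated power.
Absorbed: α·S·A_cross = 0.48·186·4.020 = 358.9 W (cross-section A).
Total input = 358.9 + 288 = 646.9 W.
Radiated: εσ·A_surf·T⁴ with A_surf = A = 4.020 m².
T⁴ = 646.9/(0.32·5.67×10⁻⁸·4.020) = 8.869×10⁹ K⁴.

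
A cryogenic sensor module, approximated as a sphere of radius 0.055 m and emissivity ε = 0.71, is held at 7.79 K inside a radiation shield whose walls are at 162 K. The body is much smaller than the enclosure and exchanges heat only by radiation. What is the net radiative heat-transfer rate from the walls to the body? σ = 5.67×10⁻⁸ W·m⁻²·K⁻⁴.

For a small grey body in a large enclosure: P_net = εσA(T_body⁴ − T_wall⁴).
A = 4πr² = 0.03801 m²; T_body⁴ − T_wall⁴ = 3683 − 6.887×10⁸ = -6.887×10⁸ K⁴.
|P_net| = 0.71·5.67×10⁻⁸·0.03801·6.887×10⁸.

P_net ≈ 1.05 W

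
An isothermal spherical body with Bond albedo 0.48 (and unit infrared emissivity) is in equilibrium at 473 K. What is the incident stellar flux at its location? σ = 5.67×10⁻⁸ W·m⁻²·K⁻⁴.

(1−a)S·πr² = σ·4πr²·T⁴ ⇒ S = 4σT⁴/(1−a).
S = 4·5.67×10⁻⁸·5.005×10¹⁰/0.520.

S ≈ 21800 W/m²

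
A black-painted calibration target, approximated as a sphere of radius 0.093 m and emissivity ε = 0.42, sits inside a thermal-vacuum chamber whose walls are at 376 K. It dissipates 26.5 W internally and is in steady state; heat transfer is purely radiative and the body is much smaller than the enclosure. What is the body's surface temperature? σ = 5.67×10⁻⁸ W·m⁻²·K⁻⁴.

T ≈ 417 K

For a small grey body in a large enclosure, net radiated power = εσA(T⁴ − T_w⁴).
Steady state: P = εσA(T⁴ − T_w⁴) with A = 4πr² = 0.1087 m².
T⁴ = P/(εσA) + T_w⁴ = 26.5/(0.42·5.67×10⁻⁸·0.1087) + (376)⁴
    = 1.024×10¹⁰ + 1.999×10¹⁰ = 3.023×10¹⁰ K⁴.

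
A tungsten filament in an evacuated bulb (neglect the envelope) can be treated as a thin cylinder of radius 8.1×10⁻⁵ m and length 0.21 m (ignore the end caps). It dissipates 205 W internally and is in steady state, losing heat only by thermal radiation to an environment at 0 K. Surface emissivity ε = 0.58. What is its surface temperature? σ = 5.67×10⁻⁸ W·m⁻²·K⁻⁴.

Steady state: internal power = radiated power, P = εσA T⁴.
Radiating area A = 2πrL = 1.069×10⁻⁴ m².
T⁴ = P/(εσA) = 205/(0.58·5.67×10⁻⁸·1.069×10⁻⁴) = 5.833×10¹³ K⁴.
T = (5.833×10¹³)^(1/4).

T ≈ 2760 K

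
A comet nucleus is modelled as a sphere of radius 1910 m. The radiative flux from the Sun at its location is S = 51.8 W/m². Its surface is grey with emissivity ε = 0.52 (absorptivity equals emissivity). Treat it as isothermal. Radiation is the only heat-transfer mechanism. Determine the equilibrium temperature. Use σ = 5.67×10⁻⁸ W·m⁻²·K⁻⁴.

At equilibrium, absorbed power = emitted power.
Absorbing cross-section = πr² = 1.146×10⁷ m²; emitting surface = 4πr² = 4.584×10⁷ m² (ratio 4).
εS·A_cross = εσ·A_surf·T⁴  ⇒  T⁴ = S/(4σ)   (ε cancels).
T⁴ = 51.8/(4·5.67×10⁻⁸) = 2.284×10⁸ K⁴.
T = (2.284×10⁸)^(1/4).

T ≈ 123 K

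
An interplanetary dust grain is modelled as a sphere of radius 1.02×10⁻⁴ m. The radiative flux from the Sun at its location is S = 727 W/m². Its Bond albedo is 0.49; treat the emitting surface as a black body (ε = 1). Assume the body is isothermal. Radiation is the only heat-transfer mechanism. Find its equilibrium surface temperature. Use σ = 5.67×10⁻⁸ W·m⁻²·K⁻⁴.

T ≈ 201 K

At equilibrium, absorbed power = emitted power.
Absorbing cross-section = πr² = 3.269×10⁻⁸ m²; emitting surface = 4πr² = 1.307×10⁻⁷ m² (ratio 4).
(1−a)S·A_cross = εσ·A_surf·T⁴  ⇒  T⁴ = (1−a)S/(4σ).
T⁴ = 0.510·727/(4·5.67×10⁻⁸) = 1.635×10⁹ K⁴.
T = (1.635×10⁹)^(1/4).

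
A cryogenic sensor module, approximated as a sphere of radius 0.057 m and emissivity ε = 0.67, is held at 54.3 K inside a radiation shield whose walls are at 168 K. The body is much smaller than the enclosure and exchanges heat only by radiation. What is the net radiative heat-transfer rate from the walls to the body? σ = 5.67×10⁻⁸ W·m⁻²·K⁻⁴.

For a small grey body in a large enclosure: P_net = εσA(T_body⁴ − T_wall⁴).
A = 4πr² = 0.04083 m²; T_body⁴ − T_wall⁴ = 8.694×10⁶ − 7.966×10⁸ = -7.879×10⁸ K⁴.
|P_net| = 0.67·5.67×10⁻⁸·0.04083·7.879×10⁸.

P_net ≈ 1.22 W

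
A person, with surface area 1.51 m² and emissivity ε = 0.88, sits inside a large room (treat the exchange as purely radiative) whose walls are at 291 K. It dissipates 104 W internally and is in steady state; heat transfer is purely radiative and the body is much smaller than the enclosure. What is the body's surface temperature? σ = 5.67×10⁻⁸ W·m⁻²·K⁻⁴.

T ≈ 304 K

For a small grey body in a large enclosure, net radiated power = εσA(T⁴ − T_w⁴).
Steady state: P = εσA(T⁴ − T_w⁴) with A = 1.51 m².
T⁴ = P/(εσA) + T_w⁴ = 104/(0.88·5.67×10⁻⁸·1.510) + (291)⁴
    = 1.380×10⁹ + 7.171×10⁹ = 8.551×10⁹ K⁴.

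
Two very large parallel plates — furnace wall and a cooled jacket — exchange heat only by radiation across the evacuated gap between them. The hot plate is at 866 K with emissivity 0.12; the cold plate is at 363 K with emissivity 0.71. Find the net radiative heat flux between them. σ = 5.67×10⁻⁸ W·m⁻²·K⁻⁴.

For two infinite grey parallel plates, q = σ(T₁⁴ − T₂⁴)/(1/ε₁ + 1/ε₂ − 1).
T₁⁴ − T₂⁴ = 5.624×10¹¹ − 1.736×10¹⁰ = 5.451×10¹¹ K⁴.
1/ε₁ + 1/ε₂ − 1 = 8.333 + 1.408 − 1 = 8.742.
q = 5.67×10⁻⁸ × 5.451×10¹¹ / 8.742.

q ≈ 3540 W/m²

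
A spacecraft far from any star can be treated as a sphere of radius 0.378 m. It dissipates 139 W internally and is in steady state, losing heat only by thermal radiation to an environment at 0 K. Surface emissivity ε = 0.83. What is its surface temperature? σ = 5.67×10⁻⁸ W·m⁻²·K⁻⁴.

T ≈ 201 K

Steady state: internal power = radiated power, P = εσA T⁴.
Radiating area A = 4πr² = 1.796 m².
T⁴ = P/(εσA) = 139/(0.83·5.67×10⁻⁸·1.796) = 1.645×10⁹ K⁴.
T = (1.645×10⁹)^(1/4).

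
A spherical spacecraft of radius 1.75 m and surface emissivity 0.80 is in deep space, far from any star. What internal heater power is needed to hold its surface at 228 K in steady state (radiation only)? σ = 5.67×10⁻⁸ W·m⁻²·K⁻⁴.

P ≈ 4720 W

P = εσ·4πr²·T⁴.
4πr² = 38.48 m²; T⁴ = 2.702×10⁹ K⁴.
P = 0.80·5.67×10⁻⁸·38.48·2.702×10⁹.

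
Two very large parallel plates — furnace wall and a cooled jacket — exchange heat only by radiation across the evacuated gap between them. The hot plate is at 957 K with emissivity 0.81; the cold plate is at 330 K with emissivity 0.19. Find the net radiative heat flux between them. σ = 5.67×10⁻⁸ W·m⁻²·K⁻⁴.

For two infinite grey parallel plates, q = σ(T₁⁴ − T₂⁴)/(1/ε₁ + 1/ε₂ − 1).
T₁⁴ − T₂⁴ = 8.388×10¹¹ − 1.186×10¹⁰ = 8.269×10¹¹ K⁴.
1/ε₁ + 1/ε₂ − 1 = 1.235 + 5.263 − 1 = 5.498.
q = 5.67×10⁻⁸ × 8.269×10¹¹ / 5.498.

q ≈ 8530 W/m²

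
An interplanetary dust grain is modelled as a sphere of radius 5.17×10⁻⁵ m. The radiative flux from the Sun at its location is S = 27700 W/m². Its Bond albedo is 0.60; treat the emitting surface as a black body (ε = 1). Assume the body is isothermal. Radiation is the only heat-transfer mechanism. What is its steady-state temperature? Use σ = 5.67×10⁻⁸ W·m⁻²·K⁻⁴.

T ≈ 470 K

At equilibrium, absorbed power = emitted power.
Absorbing cross-section = πr² = 8.397×10⁻⁹ m²; emitting surface = 4πr² = 3.359×10⁻⁸ m² (ratio 4).
(1−a)S·A_cross = εσ·A_surf·T⁴  ⇒  T⁴ = (1−a)S/(4σ).
T⁴ = 0.400·27700/(4·5.67×10⁻⁸) = 4.885×10¹⁰ K⁴.
T = (4.885×10¹⁰)^(1/4).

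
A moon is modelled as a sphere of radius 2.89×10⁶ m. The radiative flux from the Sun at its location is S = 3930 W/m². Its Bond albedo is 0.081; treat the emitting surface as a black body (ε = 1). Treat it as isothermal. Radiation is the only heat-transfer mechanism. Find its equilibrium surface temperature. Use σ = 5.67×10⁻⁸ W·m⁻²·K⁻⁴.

At equilibrium, absorbed power = emitted power.
Absorbing cross-section = πr² = 2.624×10¹³ m²; emitting surface = 4πr² = 1.050×10¹⁴ m² (ratio 4).
(1−a)S·A_cross = εσ·A_surf·T⁴  ⇒  T⁴ = (1−a)S/(4σ).
T⁴ = 0.919·3930/(4·5.67×10⁻⁸) = 1.592×10¹⁰ K⁴.
T = (1.592×10¹⁰)^(1/4).

T ≈ 355 K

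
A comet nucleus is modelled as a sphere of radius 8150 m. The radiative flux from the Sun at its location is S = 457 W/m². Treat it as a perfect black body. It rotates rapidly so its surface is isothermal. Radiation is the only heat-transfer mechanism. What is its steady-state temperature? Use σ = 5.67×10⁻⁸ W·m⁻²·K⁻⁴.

T ≈ 212 K

At equilibrium, absorbed power = emitted power.
Absorbing cross-section = πr² = 2.087×10⁸ m²; emitting surface = 4πr² = 8.347×10⁸ m² (ratio 4).
S·A_cross = εσ·A_surf·T⁴  ⇒  T⁴ = S/(4σ).
T⁴ = 1.00·457/(4·5.67×10⁻⁸) = 2.015×10⁹ K⁴.
T = (2.015×10⁹)^(1/4).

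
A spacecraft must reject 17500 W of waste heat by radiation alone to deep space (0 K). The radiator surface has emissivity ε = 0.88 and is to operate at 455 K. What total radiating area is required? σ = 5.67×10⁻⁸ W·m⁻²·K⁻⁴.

A ≈ 8.18 m²

P = εσA T⁴ ⇒ A = P/(εσT⁴).
T⁴ = 4.286×10¹⁰ K⁴.
A = 17500/(0.88 × 5.67×10⁻⁸ × 4.286×10¹⁰).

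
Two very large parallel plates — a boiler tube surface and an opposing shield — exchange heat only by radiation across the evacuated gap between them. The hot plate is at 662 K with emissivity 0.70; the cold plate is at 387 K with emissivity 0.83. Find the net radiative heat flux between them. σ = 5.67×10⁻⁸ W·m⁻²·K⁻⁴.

For two infinite grey parallel plates, q = σ(T₁⁴ − T₂⁴)/(1/ε₁ + 1/ε₂ − 1).
T₁⁴ − T₂⁴ = 1.921×10¹¹ − 2.243×10¹⁰ = 1.696×10¹¹ K⁴.
1/ε₁ + 1/ε₂ − 1 = 1.429 + 1.205 − 1 = 1.633.
q = 5.67×10⁻⁸ × 1.696×10¹¹ / 1.633.

q ≈ 5890 W/m²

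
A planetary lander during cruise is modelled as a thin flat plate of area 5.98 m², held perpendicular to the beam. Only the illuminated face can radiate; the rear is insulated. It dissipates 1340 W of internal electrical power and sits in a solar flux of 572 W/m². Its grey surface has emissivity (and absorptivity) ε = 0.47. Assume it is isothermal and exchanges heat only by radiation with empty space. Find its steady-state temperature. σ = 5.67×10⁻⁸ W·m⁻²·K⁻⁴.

T ≈ 369 K

At steady state, absorbed solar power + internal power = radiated power.
Absorbed: α·S·A_cross = 0.47·572·5.980 = 1608 W (cross-section A).
Total input = 1608 + 1340 = 2948 W.
Radiated: εσ·A_surf·T⁴ with A_surf = A = 5.980 m².
T⁴ = 2948/(0.47·5.67×10⁻⁸·5.980) = 1.850×10¹⁰ K⁴.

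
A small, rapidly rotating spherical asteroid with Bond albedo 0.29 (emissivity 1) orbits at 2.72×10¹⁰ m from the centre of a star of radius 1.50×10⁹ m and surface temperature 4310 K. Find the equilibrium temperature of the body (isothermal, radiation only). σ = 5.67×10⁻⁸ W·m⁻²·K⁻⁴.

T ≈ 657 K

The star's surface emits σT_*⁴; at distance d the flux is S = σT_*⁴(R_*/d)².
S = 5.67×10⁻⁸·(4310)⁴·(1.50×10⁹/2.72×10¹⁰)² = 59500 W/m².
For an isothermal sphere T⁴ = (1−a)S/(4σ) = 1.863×10¹¹ K⁴.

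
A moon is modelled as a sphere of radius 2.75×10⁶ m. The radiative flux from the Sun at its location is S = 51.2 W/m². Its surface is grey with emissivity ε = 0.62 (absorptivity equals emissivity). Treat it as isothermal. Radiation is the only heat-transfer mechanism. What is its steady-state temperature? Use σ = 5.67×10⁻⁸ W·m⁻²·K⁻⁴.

At equilibrium, absorbed power = emitted power.
Absorbing cross-section = πr² = 2.376×10¹³ m²; emitting surface = 4πr² = 9.503×10¹³ m² (ratio 4).
εS·A_cross = εσ·A_surf·T⁴  ⇒  T⁴ = S/(4σ)   (ε cancels).
T⁴ = 51.2/(4·5.67×10⁻⁸) = 2.257×10⁸ K⁴.
T = (2.257×10⁸)^(1/4).

T ≈ 123 K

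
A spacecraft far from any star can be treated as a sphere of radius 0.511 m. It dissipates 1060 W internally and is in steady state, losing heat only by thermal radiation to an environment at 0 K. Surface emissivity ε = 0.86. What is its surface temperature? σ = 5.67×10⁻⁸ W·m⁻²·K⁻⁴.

Steady state: internal power = radiated power, P = εσA T⁴.
Radiating area A = 4πr² = 3.281 m².
T⁴ = P/(εσA) = 1060/(0.86·5.67×10⁻⁸·3.281) = 6.625×10⁹ K⁴.
T = (6.625×10⁹)^(1/4).

T ≈ 285 K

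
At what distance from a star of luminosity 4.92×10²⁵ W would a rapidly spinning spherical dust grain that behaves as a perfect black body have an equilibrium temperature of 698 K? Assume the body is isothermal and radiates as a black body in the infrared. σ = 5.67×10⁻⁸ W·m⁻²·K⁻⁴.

For an isothermal black-emitting sphere, (1−a)S·πr² = σ·4πr²·T⁴ ⇒ S = 4σT⁴/(1−a).
S = 4·5.67×10⁻⁸·(698)⁴/1.00 = 53840 W/m².
Flux falls as S = L/(4πd²), so d = √(L/(4πS)) = √(4.92×10²⁵/(4π·53840)).

d ≈ 8.53×10⁹ m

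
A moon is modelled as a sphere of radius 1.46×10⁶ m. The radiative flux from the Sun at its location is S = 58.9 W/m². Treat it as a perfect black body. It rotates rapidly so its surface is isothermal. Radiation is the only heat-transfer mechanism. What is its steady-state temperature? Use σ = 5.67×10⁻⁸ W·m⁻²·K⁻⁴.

T ≈ 127 K

At equilibrium, absorbed power = emitted power.
Absorbing cross-section = πr² = 6.697×10¹² m²; emitting surface = 4πr² = 2.679×10¹³ m² (ratio 4).
S·A_cross = εσ·A_surf·T⁴  ⇒  T⁴ = S/(4σ).
T⁴ = 1.00·58.9/(4·5.67×10⁻⁸) = 2.597×10⁸ K⁴.
T = (2.597×10⁸)^(1/4).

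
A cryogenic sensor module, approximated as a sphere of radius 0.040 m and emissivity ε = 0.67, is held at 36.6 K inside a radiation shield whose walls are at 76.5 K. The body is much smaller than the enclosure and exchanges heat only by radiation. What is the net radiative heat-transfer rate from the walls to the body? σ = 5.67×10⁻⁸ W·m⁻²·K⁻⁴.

P_net ≈ 0.0248 W

For a small grey body in a large enclosure: P_net = εσA(T_body⁴ − T_wall⁴).
A = 4πr² = 0.02011 m²; T_body⁴ − T_wall⁴ = 1.794×10⁶ − 3.425×10⁷ = -3.245×10⁷ K⁴.
|P_net| = 0.67·5.67×10⁻⁸·0.02011·3.245×10⁷.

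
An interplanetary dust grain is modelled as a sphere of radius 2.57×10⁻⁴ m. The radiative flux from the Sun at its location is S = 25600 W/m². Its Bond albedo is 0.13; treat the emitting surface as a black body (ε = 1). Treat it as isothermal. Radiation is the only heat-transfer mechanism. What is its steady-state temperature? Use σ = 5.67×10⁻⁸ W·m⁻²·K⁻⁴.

T ≈ 560 K

At equilibrium, absorbed power = emitted power.
Absorbing cross-section = πr² = 2.075×10⁻⁷ m²; emitting surface = 4πr² = 8.300×10⁻⁷ m² (ratio 4).
(1−a)S·A_cross = εσ·A_surf·T⁴  ⇒  T⁴ = (1−a)S/(4σ).
T⁴ = 0.870·25600/(4·5.67×10⁻⁸) = 9.820×10¹⁰ K⁴.
T = (9.820×10¹⁰)^(1/4).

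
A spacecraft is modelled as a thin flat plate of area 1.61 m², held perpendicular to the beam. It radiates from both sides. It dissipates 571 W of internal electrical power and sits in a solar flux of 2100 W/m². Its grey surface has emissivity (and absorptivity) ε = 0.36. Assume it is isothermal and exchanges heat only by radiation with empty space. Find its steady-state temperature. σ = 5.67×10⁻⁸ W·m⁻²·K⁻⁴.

At steady state, absorbed solar power + internal power = radiated power.
Absorbed: α·S·A_cross = 0.36·2100·1.610 = 1217 W (cross-section A).
Total input = 1217 + 571 = 1788 W.
Radiated: εσ·A_surf·T⁴ with A_surf = 2A = 3.220 m².
T⁴ = 1788/(0.36·5.67×10⁻⁸·3.220) = 2.721×10¹⁰ K⁴.

T ≈ 406 K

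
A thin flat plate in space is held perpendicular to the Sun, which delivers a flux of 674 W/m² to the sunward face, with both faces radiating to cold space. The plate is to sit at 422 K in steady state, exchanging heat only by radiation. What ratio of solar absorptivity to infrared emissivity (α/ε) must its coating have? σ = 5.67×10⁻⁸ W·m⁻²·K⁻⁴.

α/ε ≈ 5.34

Balance: αS·A = εσ·2A·T⁴ ⇒ α/ε = 2σT⁴/S.
α/ε = 2·5.67×10⁻⁸·(422)⁴/674 = 2·5.67×10⁻⁸·3.171×10¹⁰/674.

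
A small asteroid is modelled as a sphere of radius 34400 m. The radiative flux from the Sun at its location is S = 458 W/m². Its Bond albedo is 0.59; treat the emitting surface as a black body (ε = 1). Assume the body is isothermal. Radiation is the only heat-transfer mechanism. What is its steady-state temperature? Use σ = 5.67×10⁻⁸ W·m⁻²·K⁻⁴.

T ≈ 170 K

At equilibrium, absorbed power = emitted power.
Absorbing cross-section = πr² = 3.718×10⁹ m²; emitting surface = 4πr² = 1.487×10¹⁰ m² (ratio 4).
(1−a)S·A_cross = εσ·A_surf·T⁴  ⇒  T⁴ = (1−a)S/(4σ).
T⁴ = 0.410·458/(4·5.67×10⁻⁸) = 8.280×10⁸ K⁴.
T = (8.280×10⁸)^(1/4).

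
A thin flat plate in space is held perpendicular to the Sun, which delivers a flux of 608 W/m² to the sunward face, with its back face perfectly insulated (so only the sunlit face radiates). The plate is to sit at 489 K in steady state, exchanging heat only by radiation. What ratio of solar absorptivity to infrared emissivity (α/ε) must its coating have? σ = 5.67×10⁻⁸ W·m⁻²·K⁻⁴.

Balance: αS·A = εσ·1A·T⁴ ⇒ α/ε = σT⁴/S.
α/ε = 5.67×10⁻⁸·(489)⁴/608 = 5.67×10⁻⁸·5.718×10¹⁰/608.

α/ε ≈ 5.33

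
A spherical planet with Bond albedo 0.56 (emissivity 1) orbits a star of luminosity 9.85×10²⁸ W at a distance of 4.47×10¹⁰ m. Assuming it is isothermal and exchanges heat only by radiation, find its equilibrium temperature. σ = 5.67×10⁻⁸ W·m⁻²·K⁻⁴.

T ≈ 1660 K

First find the stellar flux at distance d: S = L/(4πd²) = 9.85×10²⁸/(4π·(4.47×10¹⁰)²) = 3.923×10⁶ W/m².
For an isothermal sphere, absorbed (1−a)S·πr² = emitted σ·4πr²·T⁴, so T⁴ = (1−a)S/(4σ).
T⁴ = 0.440·3.923×10⁶/(4·5.67×10⁻⁸) = 7.611×10¹² K⁴.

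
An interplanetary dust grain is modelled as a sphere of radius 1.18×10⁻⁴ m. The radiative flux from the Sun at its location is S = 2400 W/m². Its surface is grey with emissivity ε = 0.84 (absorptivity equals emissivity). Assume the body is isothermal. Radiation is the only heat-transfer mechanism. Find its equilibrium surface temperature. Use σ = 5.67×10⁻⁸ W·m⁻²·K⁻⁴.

T ≈ 321 K

At equilibrium, absorbed power = emitted power.
Absorbing cross-section = πr² = 4.374×10⁻⁸ m²; emitting surface = 4πr² = 1.750×10⁻⁷ m² (ratio 4).
εS·A_cross = εσ·A_surf·T⁴  ⇒  T⁴ = S/(4σ)   (ε cancels).
T⁴ = 2400/(4·5.67×10⁻⁸) = 1.058×10¹⁰ K⁴.
T = (1.058×10¹⁰)^(1/4).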